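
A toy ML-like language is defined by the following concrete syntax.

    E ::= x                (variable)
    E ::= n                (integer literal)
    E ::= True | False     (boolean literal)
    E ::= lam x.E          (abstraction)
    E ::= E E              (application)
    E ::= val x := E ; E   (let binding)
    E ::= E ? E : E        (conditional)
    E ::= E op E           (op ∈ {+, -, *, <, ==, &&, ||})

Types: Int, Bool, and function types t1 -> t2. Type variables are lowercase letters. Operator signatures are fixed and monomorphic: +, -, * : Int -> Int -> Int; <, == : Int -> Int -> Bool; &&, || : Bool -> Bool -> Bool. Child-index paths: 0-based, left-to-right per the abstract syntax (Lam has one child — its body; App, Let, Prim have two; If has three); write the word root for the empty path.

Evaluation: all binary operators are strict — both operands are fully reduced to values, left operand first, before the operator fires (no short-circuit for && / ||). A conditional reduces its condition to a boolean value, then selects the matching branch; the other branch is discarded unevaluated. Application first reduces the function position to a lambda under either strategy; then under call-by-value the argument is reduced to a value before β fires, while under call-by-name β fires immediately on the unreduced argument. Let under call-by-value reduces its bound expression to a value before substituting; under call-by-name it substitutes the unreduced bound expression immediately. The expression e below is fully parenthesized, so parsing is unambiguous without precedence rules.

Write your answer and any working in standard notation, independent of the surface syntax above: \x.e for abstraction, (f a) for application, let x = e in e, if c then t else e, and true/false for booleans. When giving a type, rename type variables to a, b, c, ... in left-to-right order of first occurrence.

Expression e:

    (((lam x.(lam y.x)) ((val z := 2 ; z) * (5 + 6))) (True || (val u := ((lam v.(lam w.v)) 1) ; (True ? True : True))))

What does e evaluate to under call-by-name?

Answer: 22

Trace:
step 0: (((\x.(\y.x)) ((let z = 2 in z) * (5 + 6))) (true || (let u = ((\v.(\w.v)) 1) in (if true then true else true))))
step 1: [beta@0] ((\y.((let z = 2 in z) * (5 + 6))) (true || (let u = ((\v.(\w.v)) 1) in (if true then true else true))))
step 2: [beta@root] ((let z = 2 in z) * (5 + 6))
step 3: [let@0] (2 * (5 + 6))
step 4: [delta@1] (2 * 11)
step 5: [delta@root] 22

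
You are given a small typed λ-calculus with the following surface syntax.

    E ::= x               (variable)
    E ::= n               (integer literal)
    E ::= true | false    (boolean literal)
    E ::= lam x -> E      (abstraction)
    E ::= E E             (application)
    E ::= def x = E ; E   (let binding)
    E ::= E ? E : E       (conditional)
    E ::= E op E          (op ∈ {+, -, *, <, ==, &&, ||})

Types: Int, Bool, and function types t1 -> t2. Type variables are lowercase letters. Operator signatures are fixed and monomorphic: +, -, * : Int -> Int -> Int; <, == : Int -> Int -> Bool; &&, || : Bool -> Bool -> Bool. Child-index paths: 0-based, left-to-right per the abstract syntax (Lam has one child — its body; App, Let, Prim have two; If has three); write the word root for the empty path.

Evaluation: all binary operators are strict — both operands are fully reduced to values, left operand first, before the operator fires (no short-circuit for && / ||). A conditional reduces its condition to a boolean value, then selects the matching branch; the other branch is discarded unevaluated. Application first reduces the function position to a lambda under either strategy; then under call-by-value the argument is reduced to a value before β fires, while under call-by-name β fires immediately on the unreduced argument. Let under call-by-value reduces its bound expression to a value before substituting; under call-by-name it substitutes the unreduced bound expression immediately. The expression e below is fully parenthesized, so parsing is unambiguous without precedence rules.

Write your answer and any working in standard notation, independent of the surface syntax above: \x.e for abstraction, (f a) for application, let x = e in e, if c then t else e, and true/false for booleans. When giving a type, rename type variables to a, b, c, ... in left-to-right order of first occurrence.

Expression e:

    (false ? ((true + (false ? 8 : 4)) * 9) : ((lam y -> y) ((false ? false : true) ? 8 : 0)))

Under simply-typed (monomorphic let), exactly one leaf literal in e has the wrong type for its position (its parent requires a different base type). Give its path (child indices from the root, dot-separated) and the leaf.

Derivation:
  unify Bool ~ Bool
  unify Bool ~ Int
  FAIL: mismatch Bool ~ Int

Answer: 1.0.0 : true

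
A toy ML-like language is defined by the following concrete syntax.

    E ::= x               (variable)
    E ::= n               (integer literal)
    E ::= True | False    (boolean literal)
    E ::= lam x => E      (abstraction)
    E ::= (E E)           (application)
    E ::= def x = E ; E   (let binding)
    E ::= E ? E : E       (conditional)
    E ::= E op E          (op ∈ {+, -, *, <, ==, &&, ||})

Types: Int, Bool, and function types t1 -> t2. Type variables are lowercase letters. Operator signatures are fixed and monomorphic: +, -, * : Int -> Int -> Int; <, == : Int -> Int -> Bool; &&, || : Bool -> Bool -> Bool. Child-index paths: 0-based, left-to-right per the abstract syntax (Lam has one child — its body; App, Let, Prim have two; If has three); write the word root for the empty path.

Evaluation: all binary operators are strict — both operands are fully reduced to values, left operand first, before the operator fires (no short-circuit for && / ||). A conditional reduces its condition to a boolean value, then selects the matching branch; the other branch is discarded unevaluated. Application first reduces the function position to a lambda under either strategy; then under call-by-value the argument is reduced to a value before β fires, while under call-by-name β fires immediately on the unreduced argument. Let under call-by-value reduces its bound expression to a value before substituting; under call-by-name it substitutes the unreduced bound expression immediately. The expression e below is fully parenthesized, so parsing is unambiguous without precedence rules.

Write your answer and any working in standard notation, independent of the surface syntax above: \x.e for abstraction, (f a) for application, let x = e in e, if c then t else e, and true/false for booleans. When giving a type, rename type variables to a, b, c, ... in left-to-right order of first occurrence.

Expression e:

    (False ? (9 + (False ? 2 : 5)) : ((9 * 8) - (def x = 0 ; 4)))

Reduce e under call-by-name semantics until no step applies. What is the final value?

Trace:
step 0: (if false then (9 + (if false then 2 else 5)) else ((9 * 8) - (let x = 0 in 4)))
step 1: [if@root] ((9 * 8) - (let x = 0 in 4))
step 2: [delta@0] (72 - (let x = 0 in 4))
step 3: [let@1] (72 - 4)
step 4: [delta@root] 68

Answer: 68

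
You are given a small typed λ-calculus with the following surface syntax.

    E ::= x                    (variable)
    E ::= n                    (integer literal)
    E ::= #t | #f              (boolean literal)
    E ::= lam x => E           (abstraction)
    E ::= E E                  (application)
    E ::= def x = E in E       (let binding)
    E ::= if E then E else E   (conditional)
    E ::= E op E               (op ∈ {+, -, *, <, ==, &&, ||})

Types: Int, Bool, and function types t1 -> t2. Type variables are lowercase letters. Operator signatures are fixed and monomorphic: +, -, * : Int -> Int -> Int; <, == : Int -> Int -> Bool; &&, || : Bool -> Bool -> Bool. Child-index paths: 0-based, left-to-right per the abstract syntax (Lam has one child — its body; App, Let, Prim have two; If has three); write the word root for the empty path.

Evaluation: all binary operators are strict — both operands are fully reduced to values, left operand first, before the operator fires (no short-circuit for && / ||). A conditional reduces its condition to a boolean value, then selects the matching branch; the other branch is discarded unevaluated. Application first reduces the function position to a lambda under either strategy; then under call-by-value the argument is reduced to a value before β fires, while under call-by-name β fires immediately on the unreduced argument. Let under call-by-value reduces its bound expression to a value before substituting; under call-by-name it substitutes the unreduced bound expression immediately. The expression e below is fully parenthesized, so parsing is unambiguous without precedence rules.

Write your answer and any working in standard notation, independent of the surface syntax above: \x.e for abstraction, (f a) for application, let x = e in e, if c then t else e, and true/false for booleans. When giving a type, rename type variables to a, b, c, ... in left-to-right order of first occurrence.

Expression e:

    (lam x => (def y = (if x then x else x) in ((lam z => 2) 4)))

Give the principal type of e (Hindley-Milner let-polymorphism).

Trace:
x : a
  unify a ~ Bool
x : Bool
x : Bool
  unify Bool ~ Bool
let y : Bool
\z._ : b -> Int
  unify b -> Int ~ Int -> c
  unify b ~ Int
  unify Int ~ c
_ _ : Int
\x._ : Bool -> Int

Answer: Bool -> Int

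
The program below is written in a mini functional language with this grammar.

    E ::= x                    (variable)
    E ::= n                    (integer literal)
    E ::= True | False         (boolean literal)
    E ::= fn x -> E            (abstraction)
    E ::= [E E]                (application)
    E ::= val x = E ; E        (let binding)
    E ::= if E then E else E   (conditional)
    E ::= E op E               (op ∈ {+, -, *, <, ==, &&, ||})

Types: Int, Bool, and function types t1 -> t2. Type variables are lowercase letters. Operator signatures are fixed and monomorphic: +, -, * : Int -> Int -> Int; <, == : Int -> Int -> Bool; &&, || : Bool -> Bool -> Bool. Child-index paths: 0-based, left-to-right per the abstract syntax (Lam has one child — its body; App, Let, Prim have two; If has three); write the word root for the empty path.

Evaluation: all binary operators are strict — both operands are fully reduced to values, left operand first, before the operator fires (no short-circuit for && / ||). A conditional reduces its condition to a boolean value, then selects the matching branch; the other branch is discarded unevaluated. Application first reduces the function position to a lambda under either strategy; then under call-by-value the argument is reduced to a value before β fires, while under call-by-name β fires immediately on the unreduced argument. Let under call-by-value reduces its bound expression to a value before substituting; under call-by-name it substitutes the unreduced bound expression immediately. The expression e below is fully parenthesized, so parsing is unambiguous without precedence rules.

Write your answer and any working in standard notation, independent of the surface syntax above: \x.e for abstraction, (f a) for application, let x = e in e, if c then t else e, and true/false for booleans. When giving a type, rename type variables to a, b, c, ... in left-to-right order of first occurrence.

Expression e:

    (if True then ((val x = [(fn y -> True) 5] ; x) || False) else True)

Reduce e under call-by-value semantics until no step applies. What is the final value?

Answer: true

Derivation:
step 0: (if true then ((let x = ((\y.true) 5) in x) || false) else true)
step 1: [if@root] ((let x = ((\y.true) 5) in x) || false)
step 2: [beta@0.0] ((let x = true in x) || false)
step 3: [let@0] (true || false)
step 4: [delta@root] true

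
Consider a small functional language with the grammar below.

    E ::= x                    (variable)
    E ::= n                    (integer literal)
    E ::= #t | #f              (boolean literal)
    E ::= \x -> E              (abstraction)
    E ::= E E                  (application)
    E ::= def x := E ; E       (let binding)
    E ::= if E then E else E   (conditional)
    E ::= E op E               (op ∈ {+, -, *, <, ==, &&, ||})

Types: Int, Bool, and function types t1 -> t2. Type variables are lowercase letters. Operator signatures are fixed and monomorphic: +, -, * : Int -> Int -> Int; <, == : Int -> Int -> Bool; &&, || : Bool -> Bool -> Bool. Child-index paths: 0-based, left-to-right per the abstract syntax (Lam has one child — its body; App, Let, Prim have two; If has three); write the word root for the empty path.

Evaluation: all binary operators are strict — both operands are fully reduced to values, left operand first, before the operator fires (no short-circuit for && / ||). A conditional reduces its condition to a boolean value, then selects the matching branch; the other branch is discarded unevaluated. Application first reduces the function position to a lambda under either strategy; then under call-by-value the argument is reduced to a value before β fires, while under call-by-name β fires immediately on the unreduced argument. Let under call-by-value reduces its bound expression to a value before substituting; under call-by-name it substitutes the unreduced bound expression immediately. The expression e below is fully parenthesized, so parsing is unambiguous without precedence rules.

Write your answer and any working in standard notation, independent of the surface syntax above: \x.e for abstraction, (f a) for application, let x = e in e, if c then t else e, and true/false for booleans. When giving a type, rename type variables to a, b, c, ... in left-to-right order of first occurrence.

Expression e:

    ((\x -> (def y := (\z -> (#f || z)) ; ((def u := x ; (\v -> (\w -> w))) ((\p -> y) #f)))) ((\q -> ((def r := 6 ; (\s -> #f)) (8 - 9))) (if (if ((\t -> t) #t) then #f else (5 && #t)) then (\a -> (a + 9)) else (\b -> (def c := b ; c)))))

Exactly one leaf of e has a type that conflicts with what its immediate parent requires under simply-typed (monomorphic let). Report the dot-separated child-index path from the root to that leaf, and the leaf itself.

Trace:
  unify Bool ~ Bool
z : b
  unify b ~ Bool
\z._ : Bool -> Bool
let y : Bool -> Bool
x : a
let u : a
w : d
\w._ : d -> d
\v._ : c -> d -> d
y : Bool -> Bool
\p._ : e -> Bool -> Bool
  unify e -> Bool -> Bool ~ Bool -> f
  unify e ~ Bool
  unify Bool -> Bool ~ f
_ _ : Bool -> Bool
  unify c -> d -> d ~ (Bool -> Bool) -> g
  unify c ~ Bool -> Bool
  unify d -> d ~ g
_ _ : d -> d
\x._ : a -> d -> d
let r : Int
\s._ : i -> Bool
  unify Int ~ Int
  unify Int ~ Int
  unify i -> Bool ~ Int -> j
  unify i ~ Int
  unify Bool ~ j
_ _ : Bool
\q._ : h -> Bool
t : k
\t._ : k -> k
  unify k -> k ~ Bool -> l
  unify k ~ Bool
  unify Bool ~ l
_ _ : Bool
  unify Bool ~ Bool
  unify Int ~ Bool
  FAIL: mismatch Int ~ Bool

Answer: 1.1.0.2.0 : 5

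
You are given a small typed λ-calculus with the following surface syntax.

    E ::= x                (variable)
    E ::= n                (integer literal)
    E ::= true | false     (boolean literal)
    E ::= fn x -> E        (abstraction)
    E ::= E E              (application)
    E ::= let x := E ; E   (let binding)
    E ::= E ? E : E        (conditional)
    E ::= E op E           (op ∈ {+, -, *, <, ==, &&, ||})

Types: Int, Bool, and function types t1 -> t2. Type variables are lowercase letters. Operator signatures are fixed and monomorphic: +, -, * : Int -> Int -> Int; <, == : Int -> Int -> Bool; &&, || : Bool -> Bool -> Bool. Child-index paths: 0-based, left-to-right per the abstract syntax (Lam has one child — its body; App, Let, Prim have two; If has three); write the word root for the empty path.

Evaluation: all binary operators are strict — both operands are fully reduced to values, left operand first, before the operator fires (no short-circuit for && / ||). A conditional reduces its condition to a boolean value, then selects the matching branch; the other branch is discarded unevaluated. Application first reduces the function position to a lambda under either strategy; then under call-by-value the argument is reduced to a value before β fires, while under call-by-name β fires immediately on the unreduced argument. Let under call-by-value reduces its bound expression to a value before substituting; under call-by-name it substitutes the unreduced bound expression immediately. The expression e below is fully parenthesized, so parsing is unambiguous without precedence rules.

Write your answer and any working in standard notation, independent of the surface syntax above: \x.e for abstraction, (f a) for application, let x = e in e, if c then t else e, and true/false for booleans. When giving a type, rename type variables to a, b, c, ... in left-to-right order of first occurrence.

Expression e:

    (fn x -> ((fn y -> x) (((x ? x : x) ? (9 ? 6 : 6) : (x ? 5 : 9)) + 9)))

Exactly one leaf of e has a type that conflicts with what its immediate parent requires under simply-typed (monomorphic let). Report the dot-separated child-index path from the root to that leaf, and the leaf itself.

Trace:
x : a
\y._ : b -> a
x : a
  unify a ~ Bool
x : Bool
x : Bool
  unify Bool ~ Bool
  unify Bool ~ Bool
  unify Int ~ Bool
  FAIL: mismatch Int ~ Bool

Answer: 0.1.0.1.0 : 9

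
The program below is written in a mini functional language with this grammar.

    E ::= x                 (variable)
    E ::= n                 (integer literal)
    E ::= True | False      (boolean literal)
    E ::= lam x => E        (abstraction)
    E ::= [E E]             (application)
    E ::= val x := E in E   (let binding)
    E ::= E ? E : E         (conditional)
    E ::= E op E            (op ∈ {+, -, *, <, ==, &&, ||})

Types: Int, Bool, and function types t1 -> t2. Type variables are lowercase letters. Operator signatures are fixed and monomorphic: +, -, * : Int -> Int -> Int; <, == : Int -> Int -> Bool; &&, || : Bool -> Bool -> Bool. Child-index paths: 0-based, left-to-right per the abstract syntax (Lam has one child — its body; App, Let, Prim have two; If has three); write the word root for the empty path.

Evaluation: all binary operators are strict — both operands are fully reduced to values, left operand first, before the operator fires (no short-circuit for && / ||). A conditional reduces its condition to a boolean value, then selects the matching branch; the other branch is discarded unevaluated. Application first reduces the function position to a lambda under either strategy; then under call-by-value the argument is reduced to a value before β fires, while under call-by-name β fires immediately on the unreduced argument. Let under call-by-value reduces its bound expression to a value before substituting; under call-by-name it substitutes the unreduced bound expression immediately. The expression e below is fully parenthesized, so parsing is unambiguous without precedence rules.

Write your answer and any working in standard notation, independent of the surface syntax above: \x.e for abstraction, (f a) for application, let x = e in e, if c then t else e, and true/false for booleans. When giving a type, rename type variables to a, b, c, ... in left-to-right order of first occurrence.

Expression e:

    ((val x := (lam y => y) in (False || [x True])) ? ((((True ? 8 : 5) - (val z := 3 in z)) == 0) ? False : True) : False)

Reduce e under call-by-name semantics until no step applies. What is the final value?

Derivation:
step 0: (if (let x = (\y.y) in (false || (x true))) then (if (((if true then 8 else 5) - (let z = 3 in z)) == 0) then false else true) else false)
step 1: [let@0] (if (false || ((\y.y) true)) then (if (((if true then 8 else 5) - (let z = 3 in z)) == 0) then false else true) else false)
step 2: [beta@0.1] (if (false || true) then (if (((if true then 8 else 5) - (let z = 3 in z)) == 0) then false else true) else false)
step 3: [delta@0] (if true then (if (((if true then 8 else 5) - (let z = 3 in z)) == 0) then false else true) else false)
step 4: [if@root] (if (((if true then 8 else 5) - (let z = 3 in z)) == 0) then false else true)
step 5: [if@0.0.0] (if ((8 - (let z = 3 in z)) == 0) then false else true)
step 6: [let@0.0.1] (if ((8 - 3) == 0) then false else true)
step 7: [delta@0.0] (if (5 == 0) then false else true)
step 8: [delta@0] (if false then false else true)
step 9: [if@root] true

Answer: true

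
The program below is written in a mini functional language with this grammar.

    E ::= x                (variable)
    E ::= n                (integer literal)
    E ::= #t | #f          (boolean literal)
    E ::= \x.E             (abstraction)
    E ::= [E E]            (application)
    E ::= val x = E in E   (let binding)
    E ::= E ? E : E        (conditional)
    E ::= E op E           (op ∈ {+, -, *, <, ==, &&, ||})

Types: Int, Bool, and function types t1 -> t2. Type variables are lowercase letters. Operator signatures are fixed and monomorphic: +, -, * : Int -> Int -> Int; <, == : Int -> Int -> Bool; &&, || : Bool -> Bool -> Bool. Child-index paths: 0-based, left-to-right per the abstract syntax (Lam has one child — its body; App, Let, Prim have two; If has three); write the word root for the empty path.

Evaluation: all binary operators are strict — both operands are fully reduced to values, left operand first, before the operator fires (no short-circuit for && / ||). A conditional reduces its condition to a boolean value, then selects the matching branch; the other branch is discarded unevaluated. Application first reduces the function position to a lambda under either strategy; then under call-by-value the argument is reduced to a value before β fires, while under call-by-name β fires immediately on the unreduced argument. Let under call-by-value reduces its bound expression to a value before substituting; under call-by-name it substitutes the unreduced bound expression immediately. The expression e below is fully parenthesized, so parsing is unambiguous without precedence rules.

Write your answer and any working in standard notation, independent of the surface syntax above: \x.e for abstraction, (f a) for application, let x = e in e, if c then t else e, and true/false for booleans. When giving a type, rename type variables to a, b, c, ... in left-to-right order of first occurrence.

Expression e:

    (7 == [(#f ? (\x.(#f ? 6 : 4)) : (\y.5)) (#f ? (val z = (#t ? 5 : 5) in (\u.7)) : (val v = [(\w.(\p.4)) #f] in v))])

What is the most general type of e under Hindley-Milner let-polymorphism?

Answer: Bool

Trace:
  unify Int ~ Int
  unify Bool ~ Bool
  unify Bool ~ Bool
  unify Int ~ Int
\x._ : a -> Int
\y._ : b -> Int
  unify a -> Int ~ b -> Int
  unify a ~ b
  unify Int ~ Int
  unify Bool ~ Bool
  unify Bool ~ Bool
  unify Int ~ Int
let z : Int
\u._ : c -> Int
\p._ : e -> Int
\w._ : d -> e -> Int
  unify d -> e -> Int ~ Bool -> f
  unify d ~ Bool
  unify e -> Int ~ f
_ _ : e -> Int
let v : forall. e -> Int
v : g -> Int
  unify c -> Int ~ g -> Int
  unify c ~ g
  unify Int ~ Int
  unify b -> Int ~ (g -> Int) -> h
  unify b ~ g -> Int
  unify Int ~ h
_ _ : Int
  unify Int ~ Int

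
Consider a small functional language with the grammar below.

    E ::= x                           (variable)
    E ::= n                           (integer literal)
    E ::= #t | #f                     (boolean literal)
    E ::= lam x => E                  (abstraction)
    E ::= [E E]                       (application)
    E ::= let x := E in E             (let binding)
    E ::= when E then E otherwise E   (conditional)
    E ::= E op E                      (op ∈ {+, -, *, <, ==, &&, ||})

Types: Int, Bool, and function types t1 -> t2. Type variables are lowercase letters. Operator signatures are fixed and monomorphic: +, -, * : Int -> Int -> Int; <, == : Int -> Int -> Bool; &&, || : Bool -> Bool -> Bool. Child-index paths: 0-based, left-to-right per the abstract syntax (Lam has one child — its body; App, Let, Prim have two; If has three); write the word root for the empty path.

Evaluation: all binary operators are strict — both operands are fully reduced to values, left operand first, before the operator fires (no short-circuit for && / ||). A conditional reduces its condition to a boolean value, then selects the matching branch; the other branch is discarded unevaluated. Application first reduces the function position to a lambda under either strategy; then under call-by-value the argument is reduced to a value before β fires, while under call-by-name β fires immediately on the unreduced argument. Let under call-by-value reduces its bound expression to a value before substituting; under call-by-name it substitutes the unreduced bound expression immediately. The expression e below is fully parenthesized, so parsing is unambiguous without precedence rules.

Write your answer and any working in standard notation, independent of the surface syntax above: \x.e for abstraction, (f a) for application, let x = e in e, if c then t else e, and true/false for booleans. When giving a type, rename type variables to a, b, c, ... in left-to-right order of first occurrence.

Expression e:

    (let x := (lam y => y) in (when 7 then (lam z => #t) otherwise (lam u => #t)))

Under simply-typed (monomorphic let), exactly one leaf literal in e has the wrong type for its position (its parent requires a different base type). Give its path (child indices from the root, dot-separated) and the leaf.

Answer: 1.0 : 7

Working:
y : a
\y._ : a -> a
let x : a -> a
  unify Int ~ Bool
  FAIL: mismatch Int ~ Bool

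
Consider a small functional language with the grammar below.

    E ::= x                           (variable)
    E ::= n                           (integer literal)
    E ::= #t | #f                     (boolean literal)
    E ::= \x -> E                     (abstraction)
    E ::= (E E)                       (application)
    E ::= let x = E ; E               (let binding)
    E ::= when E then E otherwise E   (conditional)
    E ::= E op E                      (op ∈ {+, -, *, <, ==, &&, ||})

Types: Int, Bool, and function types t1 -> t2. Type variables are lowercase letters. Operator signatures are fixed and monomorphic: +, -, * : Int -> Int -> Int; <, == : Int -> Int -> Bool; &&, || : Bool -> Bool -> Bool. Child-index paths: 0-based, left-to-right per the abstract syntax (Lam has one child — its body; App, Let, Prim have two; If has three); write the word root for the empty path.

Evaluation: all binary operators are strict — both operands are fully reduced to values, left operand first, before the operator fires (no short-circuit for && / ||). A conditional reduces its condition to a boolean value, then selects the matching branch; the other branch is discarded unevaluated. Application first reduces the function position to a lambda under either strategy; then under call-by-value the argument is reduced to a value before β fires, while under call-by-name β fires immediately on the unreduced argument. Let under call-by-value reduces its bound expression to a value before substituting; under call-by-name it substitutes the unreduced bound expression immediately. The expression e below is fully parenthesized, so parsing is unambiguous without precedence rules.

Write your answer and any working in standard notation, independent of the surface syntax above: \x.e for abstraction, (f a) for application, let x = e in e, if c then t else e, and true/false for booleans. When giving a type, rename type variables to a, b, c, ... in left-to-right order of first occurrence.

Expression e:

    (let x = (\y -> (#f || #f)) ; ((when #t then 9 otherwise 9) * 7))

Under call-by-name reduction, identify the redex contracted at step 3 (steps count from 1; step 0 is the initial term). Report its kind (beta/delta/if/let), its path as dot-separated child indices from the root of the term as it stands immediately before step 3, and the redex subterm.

Answer: delta at root : (9 * 7)

Working:
step 0: (let x = (\y.(false || false)) in ((if true then 9 else 9) * 7))
step 1: [let@root] ((if true then 9 else 9) * 7)
step 2: [if@0] (9 * 7)
step 3: [delta@root] 63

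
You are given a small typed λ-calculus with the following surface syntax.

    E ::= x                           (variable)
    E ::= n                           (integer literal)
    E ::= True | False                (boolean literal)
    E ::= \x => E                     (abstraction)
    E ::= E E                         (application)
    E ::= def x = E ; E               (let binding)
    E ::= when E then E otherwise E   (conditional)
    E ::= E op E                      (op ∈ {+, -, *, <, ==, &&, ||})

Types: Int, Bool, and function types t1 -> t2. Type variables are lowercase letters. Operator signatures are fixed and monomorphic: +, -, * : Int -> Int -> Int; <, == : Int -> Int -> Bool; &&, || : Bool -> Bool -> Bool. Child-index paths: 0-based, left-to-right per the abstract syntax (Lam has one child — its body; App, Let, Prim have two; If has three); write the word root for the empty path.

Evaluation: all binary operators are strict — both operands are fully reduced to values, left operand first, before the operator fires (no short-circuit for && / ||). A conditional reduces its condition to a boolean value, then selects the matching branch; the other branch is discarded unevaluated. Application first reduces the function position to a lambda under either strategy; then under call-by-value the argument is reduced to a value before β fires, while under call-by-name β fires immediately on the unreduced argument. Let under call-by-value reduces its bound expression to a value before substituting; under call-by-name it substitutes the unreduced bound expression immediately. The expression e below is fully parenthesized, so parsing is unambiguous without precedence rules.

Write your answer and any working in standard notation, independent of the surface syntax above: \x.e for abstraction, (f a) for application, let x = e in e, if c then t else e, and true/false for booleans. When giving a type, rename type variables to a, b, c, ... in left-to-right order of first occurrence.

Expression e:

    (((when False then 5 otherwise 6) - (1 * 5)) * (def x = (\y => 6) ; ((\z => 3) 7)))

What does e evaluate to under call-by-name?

Trace:
step 0: (((if false then 5 else 6) - (1 * 5)) * (let x = (\y.6) in ((\z.3) 7)))
step 1: [if@0.0] ((6 - (1 * 5)) * (let x = (\y.6) in ((\z.3) 7)))
step 2: [delta@0.1] ((6 - 5) * (let x = (\y.6) in ((\z.3) 7)))
step 3: [delta@0] (1 * (let x = (\y.6) in ((\z.3) 7)))
step 4: [let@1] (1 * ((\z.3) 7))
step 5: [beta@1] (1 * 3)
step 6: [delta@root] 3

Answer: 3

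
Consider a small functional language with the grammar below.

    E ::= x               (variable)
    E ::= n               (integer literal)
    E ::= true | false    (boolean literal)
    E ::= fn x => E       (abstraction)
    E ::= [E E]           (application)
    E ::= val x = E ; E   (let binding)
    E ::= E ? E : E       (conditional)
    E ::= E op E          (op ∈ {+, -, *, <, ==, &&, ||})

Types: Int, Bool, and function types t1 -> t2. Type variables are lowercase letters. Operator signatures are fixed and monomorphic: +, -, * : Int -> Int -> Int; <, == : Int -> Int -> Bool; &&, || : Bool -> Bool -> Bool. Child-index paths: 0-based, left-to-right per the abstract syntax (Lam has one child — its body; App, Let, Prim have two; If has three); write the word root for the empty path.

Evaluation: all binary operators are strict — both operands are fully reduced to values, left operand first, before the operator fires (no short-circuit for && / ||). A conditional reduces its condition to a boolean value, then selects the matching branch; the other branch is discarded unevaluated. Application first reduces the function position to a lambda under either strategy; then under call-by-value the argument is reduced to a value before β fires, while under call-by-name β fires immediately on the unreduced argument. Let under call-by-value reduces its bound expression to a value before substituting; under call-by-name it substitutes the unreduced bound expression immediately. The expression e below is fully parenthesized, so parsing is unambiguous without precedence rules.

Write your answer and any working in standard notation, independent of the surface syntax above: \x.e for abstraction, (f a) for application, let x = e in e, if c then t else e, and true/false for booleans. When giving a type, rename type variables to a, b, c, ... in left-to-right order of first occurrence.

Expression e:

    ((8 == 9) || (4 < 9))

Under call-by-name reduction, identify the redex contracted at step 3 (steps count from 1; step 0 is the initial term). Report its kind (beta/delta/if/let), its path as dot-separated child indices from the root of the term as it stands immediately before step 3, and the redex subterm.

Answer: delta at root : (false || true)

Derivation:
step 0: ((8 == 9) || (4 < 9))
step 1: [delta@0] (false || (4 < 9))
step 2: [delta@1] (false || true)
step 3: [delta@root] true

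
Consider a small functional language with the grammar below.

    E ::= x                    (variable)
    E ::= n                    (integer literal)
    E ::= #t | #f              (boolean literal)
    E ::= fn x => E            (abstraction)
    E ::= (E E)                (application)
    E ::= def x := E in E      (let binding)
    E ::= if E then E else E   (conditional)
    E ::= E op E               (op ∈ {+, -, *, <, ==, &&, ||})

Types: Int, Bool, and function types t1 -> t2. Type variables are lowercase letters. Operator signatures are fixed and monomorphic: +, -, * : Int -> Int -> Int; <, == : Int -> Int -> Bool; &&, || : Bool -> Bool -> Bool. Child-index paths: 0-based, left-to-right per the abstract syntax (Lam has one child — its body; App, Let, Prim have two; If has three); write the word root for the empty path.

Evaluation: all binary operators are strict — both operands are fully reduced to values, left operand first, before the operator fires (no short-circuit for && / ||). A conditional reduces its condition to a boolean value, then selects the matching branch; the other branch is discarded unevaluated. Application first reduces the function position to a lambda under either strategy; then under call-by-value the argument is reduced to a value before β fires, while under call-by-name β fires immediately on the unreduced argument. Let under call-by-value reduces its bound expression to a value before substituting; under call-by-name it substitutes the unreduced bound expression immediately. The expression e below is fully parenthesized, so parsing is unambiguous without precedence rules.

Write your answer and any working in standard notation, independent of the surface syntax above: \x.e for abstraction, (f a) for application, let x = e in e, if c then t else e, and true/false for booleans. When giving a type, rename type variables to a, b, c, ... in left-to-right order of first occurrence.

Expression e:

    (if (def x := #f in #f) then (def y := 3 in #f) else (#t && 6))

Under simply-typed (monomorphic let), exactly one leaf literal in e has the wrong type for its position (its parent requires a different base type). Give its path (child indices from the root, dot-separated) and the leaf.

Trace:
let x : Bool
  unify Bool ~ Bool
let y : Int
  unify Bool ~ Bool
  unify Int ~ Bool
  FAIL: mismatch Int ~ Bool

Answer: 2.1 : 6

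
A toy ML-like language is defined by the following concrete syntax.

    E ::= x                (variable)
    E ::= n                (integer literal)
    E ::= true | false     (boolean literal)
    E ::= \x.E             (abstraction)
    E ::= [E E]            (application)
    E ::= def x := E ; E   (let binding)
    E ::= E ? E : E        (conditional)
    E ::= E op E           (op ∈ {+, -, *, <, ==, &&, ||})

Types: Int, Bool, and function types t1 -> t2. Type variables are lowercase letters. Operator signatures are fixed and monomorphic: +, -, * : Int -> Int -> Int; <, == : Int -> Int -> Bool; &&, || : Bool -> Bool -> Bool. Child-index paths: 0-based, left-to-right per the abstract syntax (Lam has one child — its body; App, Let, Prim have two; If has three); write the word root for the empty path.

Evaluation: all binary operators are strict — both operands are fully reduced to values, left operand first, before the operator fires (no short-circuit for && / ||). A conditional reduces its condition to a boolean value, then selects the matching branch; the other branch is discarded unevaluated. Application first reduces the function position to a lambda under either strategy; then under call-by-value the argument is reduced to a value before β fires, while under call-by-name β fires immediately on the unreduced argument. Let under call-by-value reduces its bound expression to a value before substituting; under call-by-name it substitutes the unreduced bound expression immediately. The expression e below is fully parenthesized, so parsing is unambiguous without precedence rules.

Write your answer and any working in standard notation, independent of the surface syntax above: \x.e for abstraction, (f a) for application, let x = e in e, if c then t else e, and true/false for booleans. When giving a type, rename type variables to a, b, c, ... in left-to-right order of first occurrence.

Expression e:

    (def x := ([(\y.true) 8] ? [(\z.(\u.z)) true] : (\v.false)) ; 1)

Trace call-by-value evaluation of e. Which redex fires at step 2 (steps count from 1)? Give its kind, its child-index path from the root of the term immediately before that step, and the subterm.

Answer: if at 0 : (if true then ((\z.(\u.z)) true) else (\v.false))

Derivation:
step 0: (let x = (if ((\y.true) 8) then ((\z.(\u.z)) true) else (\v.false)) in 1)
step 1: [beta@0.0] (let x = (if true then ((\z.(\u.z)) true) else (\v.false)) in 1)
step 2: [if@0] (let x = ((\z.(\u.z)) true) in 1)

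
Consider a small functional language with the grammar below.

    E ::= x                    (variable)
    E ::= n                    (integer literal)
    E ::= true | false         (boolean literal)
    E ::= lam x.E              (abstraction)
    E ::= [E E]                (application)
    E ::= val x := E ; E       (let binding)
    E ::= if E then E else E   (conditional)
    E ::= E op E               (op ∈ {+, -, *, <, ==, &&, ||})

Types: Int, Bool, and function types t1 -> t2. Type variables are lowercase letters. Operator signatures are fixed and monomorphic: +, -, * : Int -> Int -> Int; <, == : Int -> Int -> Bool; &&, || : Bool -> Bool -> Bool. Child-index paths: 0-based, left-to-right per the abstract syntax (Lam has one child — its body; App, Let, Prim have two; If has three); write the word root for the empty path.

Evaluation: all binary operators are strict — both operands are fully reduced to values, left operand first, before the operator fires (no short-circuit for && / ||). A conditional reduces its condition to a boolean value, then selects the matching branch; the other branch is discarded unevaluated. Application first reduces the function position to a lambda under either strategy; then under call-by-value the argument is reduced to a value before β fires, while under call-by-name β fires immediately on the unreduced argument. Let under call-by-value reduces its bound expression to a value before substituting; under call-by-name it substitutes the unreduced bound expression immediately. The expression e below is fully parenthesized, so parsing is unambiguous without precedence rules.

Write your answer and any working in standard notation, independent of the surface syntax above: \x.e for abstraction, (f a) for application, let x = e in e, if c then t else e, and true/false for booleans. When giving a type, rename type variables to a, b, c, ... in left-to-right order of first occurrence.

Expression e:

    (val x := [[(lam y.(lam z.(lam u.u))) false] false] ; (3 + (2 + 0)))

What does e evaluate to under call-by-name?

Answer: 5

Trace:
step 0: (let x = (((\y.(\z.(\u.u))) false) false) in (3 + (2 + 0)))
step 1: [let@root] (3 + (2 + 0))
step 2: [delta@1] (3 + 2)
step 3: [delta@root] 5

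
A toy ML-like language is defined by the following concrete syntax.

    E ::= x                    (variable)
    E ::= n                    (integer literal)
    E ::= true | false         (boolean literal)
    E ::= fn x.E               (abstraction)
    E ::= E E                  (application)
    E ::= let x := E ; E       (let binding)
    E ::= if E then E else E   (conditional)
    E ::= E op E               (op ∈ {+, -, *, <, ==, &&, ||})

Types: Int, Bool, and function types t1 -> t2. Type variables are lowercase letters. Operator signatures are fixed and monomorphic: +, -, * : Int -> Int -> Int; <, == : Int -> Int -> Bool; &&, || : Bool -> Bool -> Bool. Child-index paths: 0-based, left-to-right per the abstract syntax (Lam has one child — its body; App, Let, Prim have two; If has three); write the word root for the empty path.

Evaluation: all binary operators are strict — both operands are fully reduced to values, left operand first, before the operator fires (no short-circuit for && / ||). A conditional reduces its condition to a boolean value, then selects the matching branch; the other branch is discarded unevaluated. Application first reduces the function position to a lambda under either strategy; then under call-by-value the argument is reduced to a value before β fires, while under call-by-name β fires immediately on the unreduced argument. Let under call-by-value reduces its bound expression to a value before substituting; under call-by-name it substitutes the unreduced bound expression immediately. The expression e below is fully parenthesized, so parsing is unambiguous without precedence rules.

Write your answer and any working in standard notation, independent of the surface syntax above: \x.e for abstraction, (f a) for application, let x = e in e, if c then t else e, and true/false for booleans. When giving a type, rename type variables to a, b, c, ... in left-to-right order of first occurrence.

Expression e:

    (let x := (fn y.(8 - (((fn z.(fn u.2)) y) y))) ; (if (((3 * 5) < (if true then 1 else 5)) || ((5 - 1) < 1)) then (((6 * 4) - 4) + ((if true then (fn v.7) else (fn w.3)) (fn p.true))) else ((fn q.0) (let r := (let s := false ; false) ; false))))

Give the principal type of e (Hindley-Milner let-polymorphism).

Answer: Int

Derivation:
  unify Int ~ Int
\u._ : c -> Int
\z._ : b -> c -> Int
y : a
  unify b -> c -> Int ~ a -> d
  unify b ~ a
  unify c -> Int ~ d
_ _ : c -> Int
y : a
  unify c -> Int ~ a -> e
  unify c ~ a
  unify Int ~ e
_ _ : Int
  unify Int ~ Int
\y._ : a -> Int
let x : forall. a -> Int
  unify Int ~ Int
  unify Int ~ Int
  unify Int ~ Int
  unify Bool ~ Bool
  unify Int ~ Int
  unify Int ~ Int
  unify Bool ~ Bool
  unify Int ~ Int
  unify Int ~ Int
  unify Int ~ Int
  unify Int ~ Int
  unify Bool ~ Bool
  unify Bool ~ Bool
  unify Int ~ Int
  unify Int ~ Int
  unify Int ~ Int
  unify Int ~ Int
  unify Int ~ Int
  unify Bool ~ Bool
\v._ : f -> Int
\w._ : g -> Int
  unify f -> Int ~ g -> Int
  unify f ~ g
  unify Int ~ Int
\p._ : h -> Bool
  unify g -> Int ~ (h -> Bool) -> i
  unify g ~ h -> Bool
  unify Int ~ i
_ _ : Int
  unify Int ~ Int
\q._ : j -> Int
let s : Bool
let r : Bool
  unify j -> Int ~ Bool -> k
  unify j ~ Bool
  unify Int ~ k
_ _ : Int
  unify Int ~ Int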